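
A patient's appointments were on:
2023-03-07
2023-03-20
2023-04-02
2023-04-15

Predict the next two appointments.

Every event comes 13 days after the last (13, 13, 13).
2023-04-15 + 13 days = 2023-04-28.
2023-04-28 + 13 days = 2023-05-11.

2023-04-28, 2023-05-11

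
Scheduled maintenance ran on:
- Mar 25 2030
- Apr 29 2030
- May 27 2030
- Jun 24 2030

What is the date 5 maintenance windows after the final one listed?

Nov 25 2030

All Mondays; the gaps (35, 28, 28) vary with month length.
This is the last Monday of each month.
July 2030 ends with Monday Jul 29 2030.
Last Monday of August 2030: Aug 26 2030.
Last Monday of September 2030: Sep 30 2030.
Last Monday of October 2030: Oct 28 2030.
Last Monday of November 2030: Nov 25 2030.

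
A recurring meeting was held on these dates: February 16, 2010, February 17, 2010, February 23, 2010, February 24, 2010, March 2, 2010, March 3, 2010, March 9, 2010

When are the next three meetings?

March 10, 2010; March 16, 2010; March 17, 2010

The gap pattern 1, 6, 1, 6, 1, 6 repeats every 2 events.
These are the Tuesdays and Wednesdays of each week.
Next Wednesday: March 10, 2010.
Next Tuesday: March 16, 2010.
The following Wednesday is March 17, 2010.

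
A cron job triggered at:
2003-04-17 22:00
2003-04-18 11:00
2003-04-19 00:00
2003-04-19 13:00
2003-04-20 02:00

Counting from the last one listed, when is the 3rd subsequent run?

Gaps: 13, 13, 13, 13 hours — each event is 13 hours after the previous one.
2003-04-20 02:00 + 13 h = 2003-04-20 15:00.
2003-04-20 15:00 + 13 h = 2003-04-21 04:00.
2003-04-21 04:00 + 13 h = 2003-04-21 17:00.

2003-04-21 17:00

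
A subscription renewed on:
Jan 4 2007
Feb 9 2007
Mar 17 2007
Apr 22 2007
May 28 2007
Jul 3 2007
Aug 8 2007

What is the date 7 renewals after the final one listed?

Gaps between consecutive events: 36, 36, 36, 36, 36, 36 days — a constant 36-day interval.
Aug 8 2007 + 36 days = Sep 13 2007.
Sep 13 2007 + 36 days = Oct 19 2007.
Oct 19 2007 + 36 days = Nov 24 2007.
Nov 24 2007 + 36 days = Dec 30 2007.
Dec 30 2007 + 36 days = Feb 4 2008.
Feb 4 2008 + 36 days = Mar 11 2008.
Mar 11 2008 + 36 days = Apr 16 2008.

Apr 16 2008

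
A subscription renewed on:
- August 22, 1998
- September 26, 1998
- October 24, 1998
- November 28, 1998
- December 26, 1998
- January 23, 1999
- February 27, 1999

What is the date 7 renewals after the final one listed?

September 25, 1999

Gaps: 35, 28, 35, 28, 28, 35 days — a mix of 28 and 35. Every date is a Saturday.
Each is the 4th Saturday of its month.
March 1999 — 4th Saturday is March 27, 1999.
4th Saturday of April 1999: April 24, 1999.
4th Saturday of May 1999: May 22, 1999.
June 1999 — 4th Saturday is June 26, 1999.
4th Saturday of July 1999: July 24, 1999.
August 1999 — 4th Saturday is August 28, 1999.
4th Saturday of September 1999: September 25, 1999.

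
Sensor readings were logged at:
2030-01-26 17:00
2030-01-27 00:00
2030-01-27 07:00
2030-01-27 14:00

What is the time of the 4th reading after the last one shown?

Gaps: 7, 7, 7 hours — each event is 7 hours after the previous one.
2030-01-27 14:00 + 7 h = 2030-01-27 21:00.
2030-01-27 21:00 + 7 h = 2030-01-28 04:00.
2030-01-28 04:00 + 7 h = 2030-01-28 11:00.
2030-01-28 11:00 + 7 h = 2030-01-28 18:00.

2030-01-28 18:00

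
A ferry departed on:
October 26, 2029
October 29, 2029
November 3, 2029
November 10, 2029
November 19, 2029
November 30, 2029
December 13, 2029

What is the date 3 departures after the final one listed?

Gaps: 3, 5, 7, 9, 11, 13 days — each gap is 2 larger than the previous one.
Next gap: 15 days. December 13, 2029 + 15 days = December 28, 2029.
Next gap: 17 days. December 28, 2029 + 17 days = January 14, 2030.
Next gap: 19 days. January 14, 2030 + 19 days = February 2, 2030.

February 2, 2030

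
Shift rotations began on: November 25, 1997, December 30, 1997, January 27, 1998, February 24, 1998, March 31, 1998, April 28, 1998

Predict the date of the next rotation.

May 26, 1998

These are Tuesdays with 35, 28, 28, 35, 28-day gaps.
Each is the final Tuesday of its month — December 30, 1997 is past the 28th, so '4th Tuesday' doesn't fit.
May 1998 ends with Tuesday May 26, 1998.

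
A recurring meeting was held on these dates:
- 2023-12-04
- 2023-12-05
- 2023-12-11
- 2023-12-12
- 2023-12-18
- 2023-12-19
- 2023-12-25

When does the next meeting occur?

2023-12-26

Every event lands on a Monday or Tuesday (gaps cycle 1, 6, 1, 6, 1, 6).
So the schedule is: every Monday and Tuesday.
The following Tuesday is 2023-12-26.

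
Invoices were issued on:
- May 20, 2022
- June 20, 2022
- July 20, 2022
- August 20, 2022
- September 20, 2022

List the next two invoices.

Each date is the 20th; the gaps (31, 30, 31, 31) track the month lengths.
The rule is the 20th of each month.
October 2022: October 20, 2022.
November 2022: November 20, 2022.

October 20, 2022; November 20, 2022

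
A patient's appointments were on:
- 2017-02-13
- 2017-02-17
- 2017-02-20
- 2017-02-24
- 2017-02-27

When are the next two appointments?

The gap pattern 4, 3, 4, 3 repeats every 2 events.
These are the Mondays and Fridays of each week.
Next Friday: 2017-03-03.
Next Monday: 2017-03-06.

2017-03-03, 2017-03-06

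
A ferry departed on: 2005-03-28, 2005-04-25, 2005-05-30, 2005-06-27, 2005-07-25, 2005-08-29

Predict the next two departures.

Every date is a Monday; gaps 28, 35, 28, 28, 35 days.
Each is the last Monday of its month (at least one falls on the 29th or later, ruling out '4th Monday').
Last Monday of September 2005: 2005-09-26.
October 2005 ends with Monday 2005-10-31.

2005-09-26, 2005-10-31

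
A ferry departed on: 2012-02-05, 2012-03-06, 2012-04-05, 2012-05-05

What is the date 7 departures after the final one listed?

The spacing is 30, 30, 30 days — always 30 days.
2012-05-05 + 30 days = 2012-06-04.
2012-06-04 + 30 days = 2012-07-04.
2012-07-04 + 30 days = 2012-08-03.
2012-08-03 + 30 days = 2012-09-02.
2012-09-02 + 30 days = 2012-10-02.
2012-10-02 + 30 days = 2012-11-01.
2012-11-01 + 30 days = 2012-12-01.

2012-12-01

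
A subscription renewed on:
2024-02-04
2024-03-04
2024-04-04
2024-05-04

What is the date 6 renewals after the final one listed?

Gaps: 29, 31, 30 days — not constant. Every event is on the 4th of the month.
Pattern: the 4th of each month.
June 2024: 2024-06-04.
Next: July 2024 → 2024-07-04.
Next: August 2024 → 2024-08-04.
Next: September 2024 → 2024-09-04.
October 2024: 2024-10-04.
Next: November 2024 → 2024-11-04.

2024-11-04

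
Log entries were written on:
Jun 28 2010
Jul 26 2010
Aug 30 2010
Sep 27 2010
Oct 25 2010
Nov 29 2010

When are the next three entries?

Every date is a Monday; gaps 28, 35, 28, 28, 35 days.
Each is the last Monday of its month (at least one falls on the 29th or later, ruling out '4th Monday').
December 2010 ends with Monday Dec 27 2010.
January 2011 ends with Monday Jan 31 2011.
Last Monday of February 2011: Feb 28 2011.

Dec 27 2010, Jan 31 2011, Feb 28 2011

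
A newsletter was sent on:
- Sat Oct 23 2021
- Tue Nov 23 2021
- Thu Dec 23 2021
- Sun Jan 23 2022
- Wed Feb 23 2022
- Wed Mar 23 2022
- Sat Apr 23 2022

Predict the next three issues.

Mon May 23 2022, Thu Jun 23 2022, Sat Jul 23 2022

The day-of-month is always 23 (31, 30, 31, 31, 28, 31 days between events).
So this recurs on the 23rd of each month.
Next: May 2022 → Mon May 23 2022.
Next: June 2022 → Thu Jun 23 2022.
Next: July 2022 → Sat Jul 23 2022.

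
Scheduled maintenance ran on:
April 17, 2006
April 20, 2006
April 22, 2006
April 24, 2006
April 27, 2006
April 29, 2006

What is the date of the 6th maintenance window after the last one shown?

May 13, 2006

Every event lands on a Monday or Thursday or Saturday (gaps cycle 3, 2, 2, 3, 2).
So the schedule is: every Monday, Thursday and Saturday.
The following Monday is May 1, 2006.
The following Thursday is May 4, 2006.
Next Saturday: May 6, 2006.
The following Monday is May 8, 2006.
Next Thursday: May 11, 2006.
The following Saturday is May 13, 2006.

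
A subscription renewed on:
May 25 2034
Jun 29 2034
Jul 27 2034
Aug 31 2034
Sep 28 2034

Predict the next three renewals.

All Thursdays; the gaps (35, 28, 35, 28) vary with month length.
This is the last Thursday of each month.
Last Thursday of October 2034: Oct 26 2034.
Last Thursday of November 2034: Nov 30 2034.
December 2034 ends with Thursday Dec 28 2034.

Oct 26 2034, Nov 30 2034, Dec 28 2034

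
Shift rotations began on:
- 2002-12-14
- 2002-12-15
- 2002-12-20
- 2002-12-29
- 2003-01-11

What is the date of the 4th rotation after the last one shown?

2003-04-13

Gaps: 1, 5, 9, 13 days — each gap is 4 larger than the previous one.
Next gap: 17 days. 2003-01-11 + 17 days = 2003-01-28.
Next gap: 21 days. 2003-01-28 + 21 days = 2003-02-18.
Next gap: 25 days. 2003-02-18 + 25 days = 2003-03-15.
Next gap: 29 days. 2003-03-15 + 29 days = 2003-04-13.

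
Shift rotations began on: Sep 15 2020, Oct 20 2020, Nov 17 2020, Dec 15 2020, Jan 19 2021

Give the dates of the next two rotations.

Feb 16 2021, Mar 16 2021

Gaps: 35, 28, 28, 35 days — a mix of 28 and 35. Every date is a Tuesday.
Each is the 3rd Tuesday of its month.
3rd Tuesday of February 2021: Feb 16 2021.
March 2021 — 3rd Tuesday is Mar 16 2021.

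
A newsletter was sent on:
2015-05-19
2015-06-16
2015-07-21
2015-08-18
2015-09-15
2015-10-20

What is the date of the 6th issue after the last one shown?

2016-04-19

Gaps: 28, 35, 28, 28, 35 days — a mix of 28 and 35. Every date is a Tuesday.
Each is the 3rd Tuesday of its month.
3rd Tuesday of November 2015: 2015-11-17.
3rd Tuesday of December 2015: 2015-12-15.
3rd Tuesday of January 2016: 2016-01-19.
3rd Tuesday of February 2016: 2016-02-16.
March 2016 — 3rd Tuesday is 2016-03-15.
3rd Tuesday of April 2016: 2016-04-19.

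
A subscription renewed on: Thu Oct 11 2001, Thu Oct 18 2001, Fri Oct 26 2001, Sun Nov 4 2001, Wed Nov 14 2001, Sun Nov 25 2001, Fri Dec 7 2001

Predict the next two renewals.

The spacing grows by 1 each time: 7, 8, 9, 10, 11, 12 days.
Next gap: 13 days. Fri Dec 7 2001 + 13 days = Thu Dec 20 2001.
Next gap: 14 days. Thu Dec 20 2001 + 14 days = Thu Jan 3 2002.

Thu Dec 20 2001, Thu Jan 3 2002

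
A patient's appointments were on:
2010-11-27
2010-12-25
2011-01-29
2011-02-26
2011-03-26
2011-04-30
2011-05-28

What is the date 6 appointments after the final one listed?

These are Saturdays with 28, 35, 28, 28, 35, 28-day gaps.
Each is the final Saturday of its month — 2011-01-29 is past the 28th, so '4th Saturday' doesn't fit.
June 2011 ends with Saturday 2011-06-25.
July 2011 ends with Saturday 2011-07-30.
Last Saturday of August 2011: 2011-08-27.
Last Saturday of September 2011: 2011-09-24.
Last Saturday of October 2011: 2011-10-29.
November 2011 ends with Saturday 2011-11-26.

2011-11-26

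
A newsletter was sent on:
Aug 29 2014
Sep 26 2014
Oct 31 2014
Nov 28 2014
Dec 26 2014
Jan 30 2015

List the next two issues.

Feb 27 2015, Mar 27 2015

Every date is a Friday; gaps 28, 35, 28, 28, 35 days.
Each is the last Friday of its month (at least one falls on the 29th or later, ruling out '4th Friday').
Last Friday of February 2015: Feb 27 2015.
March 2015 ends with Friday Mar 27 2015.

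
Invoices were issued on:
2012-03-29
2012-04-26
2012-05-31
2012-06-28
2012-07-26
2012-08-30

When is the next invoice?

2012-09-27

All Thursdays; the gaps (28, 35, 28, 28, 35) vary with month length.
This is the last Thursday of each month.
Last Thursday of September 2012: 2012-09-27.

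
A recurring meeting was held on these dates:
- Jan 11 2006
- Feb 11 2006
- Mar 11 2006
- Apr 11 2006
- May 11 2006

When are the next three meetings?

Each date is the 11th; the gaps (31, 28, 31, 30) track the month lengths.
The rule is the 11th of each month.
Next: June 2006 → Jun 11 2006.
Next: July 2006 → Jul 11 2006.
August 2006: Aug 11 2006.

Jun 11 2006, Jul 11 2006, Aug 11 2006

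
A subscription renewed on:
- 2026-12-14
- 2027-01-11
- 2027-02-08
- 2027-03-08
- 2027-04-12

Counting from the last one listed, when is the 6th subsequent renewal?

All dates are Mondays, 28, 28, 28, 35 days apart.
Specifically, the 2nd Monday of each month.
2nd Monday of May 2027: 2027-05-10.
June 2027 — 2nd Monday is 2027-06-14.
2nd Monday of July 2027: 2027-07-12.
2nd Monday of August 2027: 2027-08-09.
2nd Monday of September 2027: 2027-09-13.
2nd Monday of October 2027: 2027-10-11.

2027-10-11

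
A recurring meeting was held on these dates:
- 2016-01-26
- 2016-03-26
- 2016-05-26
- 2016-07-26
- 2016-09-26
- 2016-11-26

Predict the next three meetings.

2017-01-26, 2017-03-26, 2017-05-26

The day-of-month is always 26 (60, 61, 61, 62, 61 days between events).
So this recurs on the 26th of every 2 months.
January 2017: 2017-01-26.
March 2017: 2017-03-26.
Next: May 2017 → 2017-05-26.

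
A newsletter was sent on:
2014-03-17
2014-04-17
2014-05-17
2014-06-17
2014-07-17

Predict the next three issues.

Gaps: 31, 30, 31, 30 days — not constant. Every event is on the 17th of the month.
Pattern: the 17th of each month.
Next: August 2014 → 2014-08-17.
Next: September 2014 → 2014-09-17.
October 2014: 2014-10-17.

2014-08-17, 2014-09-17, 2014-10-17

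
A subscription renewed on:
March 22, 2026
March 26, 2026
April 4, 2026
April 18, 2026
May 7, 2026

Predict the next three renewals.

May 31, 2026; June 29, 2026; August 2, 2026

Gaps: 4, 9, 14, 19 days — each gap is 5 larger than the previous one.
Next gap: 24 days. May 7, 2026 + 24 days = May 31, 2026.
Next gap: 29 days. May 31, 2026 + 29 days = June 29, 2026.
Next gap: 34 days. June 29, 2026 + 34 days = August 2, 2026.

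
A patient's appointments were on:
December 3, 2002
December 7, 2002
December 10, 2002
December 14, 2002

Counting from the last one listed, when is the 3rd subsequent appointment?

December 24, 2002

The gap pattern 4, 3, 4 repeats every 2 events.
These are the Tuesdays and Saturdays of each week.
Next Tuesday: December 17, 2002.
The following Saturday is December 21, 2002.
The following Tuesday is December 24, 2002.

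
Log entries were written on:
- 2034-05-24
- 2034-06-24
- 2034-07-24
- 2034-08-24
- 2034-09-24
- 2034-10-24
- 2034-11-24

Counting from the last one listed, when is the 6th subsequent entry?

The day-of-month is always 24 (31, 30, 31, 31, 30, 31 days between events).
So this recurs on the 24th of each month.
Next: December 2034 → 2034-12-24.
January 2035: 2035-01-24.
Next: February 2035 → 2035-02-24.
March 2035: 2035-03-24.
Next: April 2035 → 2035-04-24.
Next: May 2035 → 2035-05-24.

2035-05-24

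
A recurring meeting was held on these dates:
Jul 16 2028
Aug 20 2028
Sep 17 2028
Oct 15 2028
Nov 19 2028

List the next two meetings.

Gaps: 35, 28, 28, 35 days — a mix of 28 and 35. Every date is a Sunday.
Each is the 3rd Sunday of its month.
3rd Sunday of December 2028: Dec 17 2028.
3rd Sunday of January 2029: Jan 21 2029.

Dec 17 2028, Jan 21 2029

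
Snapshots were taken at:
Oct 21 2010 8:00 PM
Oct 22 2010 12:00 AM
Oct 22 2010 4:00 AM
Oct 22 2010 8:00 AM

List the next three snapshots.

Gaps: 4, 4, 4 hours — each event is 4 hours after the previous one.
Oct 22 2010 8:00 AM + 4 h = Oct 22 2010 12:00 PM.
Oct 22 2010 12:00 PM + 4 h = Oct 22 2010 4:00 PM.
Oct 22 2010 4:00 PM + 4 h = Oct 22 2010 8:00 PM.

Oct 22 2010 12:00 PM, Oct 22 2010 4:00 PM, Oct 22 2010 8:00 PM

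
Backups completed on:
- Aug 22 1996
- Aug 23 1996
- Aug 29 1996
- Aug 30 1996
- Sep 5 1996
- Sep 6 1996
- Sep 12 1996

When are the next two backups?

Every event lands on a Thursday or Friday (gaps cycle 1, 6, 1, 6, 1, 6).
So the schedule is: every Thursday and Friday.
Next Friday: Sep 13 1996.
Next Thursday: Sep 19 1996.

Sep 13 1996, Sep 19 1996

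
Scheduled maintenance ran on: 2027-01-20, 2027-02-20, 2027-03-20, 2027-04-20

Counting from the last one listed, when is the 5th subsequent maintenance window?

Each date is the 20th; the gaps (31, 28, 31) track the month lengths.
The rule is the 20th of each month.
May 2027: 2027-05-20.
June 2027: 2027-06-20.
July 2027: 2027-07-20.
Next: August 2027 → 2027-08-20.
Next: September 2027 → 2027-09-20.

2027-09-20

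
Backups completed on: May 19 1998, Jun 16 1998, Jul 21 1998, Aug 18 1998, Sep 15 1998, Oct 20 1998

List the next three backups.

Gaps: 28, 35, 28, 28, 35 days — a mix of 28 and 35. Every date is a Tuesday.
Each is the 3rd Tuesday of its month.
3rd Tuesday of November 1998: Nov 17 1998.
December 1998 — 3rd Tuesday is Dec 15 1998.
3rd Tuesday of January 1999: Jan 19 1999.

Nov 17 1998, Dec 15 1998, Jan 19 1999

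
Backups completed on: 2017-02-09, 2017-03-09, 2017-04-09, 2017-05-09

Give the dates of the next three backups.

The day-of-month is always 9 (28, 31, 30 days between events).
So this recurs on the 9th of each month.
Next: June 2017 → 2017-06-09.
July 2017: 2017-07-09.
Next: August 2017 → 2017-08-09.

2017-06-09, 2017-07-09, 2017-08-09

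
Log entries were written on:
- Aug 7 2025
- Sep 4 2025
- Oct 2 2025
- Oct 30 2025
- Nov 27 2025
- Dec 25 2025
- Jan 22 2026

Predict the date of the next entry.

Feb 19 2026

The spacing is 28, 28, 28, 28, 28, 28 days — always 28 days.
Jan 22 2026 + 28 days = Feb 19 2026.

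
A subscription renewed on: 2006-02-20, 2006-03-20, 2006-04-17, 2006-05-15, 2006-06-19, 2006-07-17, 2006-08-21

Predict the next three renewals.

These are Mondays at 28- or 35-day spacing (28, 28, 28, 35, 28, 35).
The pattern: 3rd Monday of the month.
September 2006 — 3rd Monday is 2006-09-18.
3rd Monday of October 2006: 2006-10-16.
3rd Monday of November 2006: 2006-11-20.

2006-09-18, 2006-10-16, 2006-11-20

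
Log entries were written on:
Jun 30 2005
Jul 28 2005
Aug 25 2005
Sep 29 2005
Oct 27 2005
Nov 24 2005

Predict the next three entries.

Dec 29 2005, Jan 26 2006, Feb 23 2006

All Thursdays; the gaps (28, 28, 35, 28, 28) vary with month length.
This is the last Thursday of each month.
Last Thursday of December 2005: Dec 29 2005.
January 2006 ends with Thursday Jan 26 2006.
Last Thursday of February 2006: Feb 23 2006.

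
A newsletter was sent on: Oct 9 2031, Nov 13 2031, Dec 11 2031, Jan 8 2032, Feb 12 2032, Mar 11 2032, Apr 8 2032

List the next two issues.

These are Thursdays at 28- or 35-day spacing (35, 28, 28, 35, 28, 28).
The pattern: 2nd Thursday of the month.
May 2032 — 2nd Thursday is May 13 2032.
2nd Thursday of June 2032: Jun 10 2032.

May 13 2032, Jun 10 2032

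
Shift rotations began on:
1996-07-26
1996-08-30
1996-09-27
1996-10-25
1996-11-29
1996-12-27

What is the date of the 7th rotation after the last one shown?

Every date is a Friday; gaps 35, 28, 28, 35, 28 days.
Each is the last Friday of its month (at least one falls on the 29th or later, ruling out '4th Friday').
January 1997 ends with Friday 1997-01-31.
Last Friday of February 1997: 1997-02-28.
March 1997 ends with Friday 1997-03-28.
Last Friday of April 1997: 1997-04-25.
May 1997 ends with Friday 1997-05-30.
Last Friday of June 1997: 1997-06-27.
Last Friday of July 1997: 1997-07-25.

1997-07-25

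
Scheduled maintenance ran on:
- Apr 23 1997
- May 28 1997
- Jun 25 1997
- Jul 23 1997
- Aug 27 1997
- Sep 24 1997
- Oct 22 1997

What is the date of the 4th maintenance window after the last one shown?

Feb 25 1998

Gaps: 35, 28, 28, 35, 28, 28 days — a mix of 28 and 35. Every date is a Wednesday.
Each is the 4th Wednesday of its month.
4th Wednesday of November 1997: Nov 26 1997.
4th Wednesday of December 1997: Dec 24 1997.
January 1998 — 4th Wednesday is Jan 28 1998.
February 1998 — 4th Wednesday is Feb 25 1998.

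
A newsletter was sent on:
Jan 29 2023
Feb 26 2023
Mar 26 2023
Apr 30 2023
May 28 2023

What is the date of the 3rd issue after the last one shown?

These are Sundays with 28, 28, 35, 28-day gaps.
Each is the final Sunday of its month — Jan 29 2023 is past the 28th, so '4th Sunday' doesn't fit.
June 2023 ends with Sunday Jun 25 2023.
Last Sunday of July 2023: Jul 30 2023.
Last Sunday of August 2023: Aug 27 2023.

Aug 27 2023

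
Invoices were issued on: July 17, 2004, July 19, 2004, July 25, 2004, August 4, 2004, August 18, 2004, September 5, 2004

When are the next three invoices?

September 27, 2004; October 23, 2004; November 22, 2004

The spacing grows by 4 each time: 2, 6, 10, 14, 18 days.
Next gap: 22 days. September 5, 2004 + 22 days = September 27, 2004.
Next gap: 26 days. September 27, 2004 + 26 days = October 23, 2004.
Next gap: 30 days. October 23, 2004 + 30 days = November 22, 2004.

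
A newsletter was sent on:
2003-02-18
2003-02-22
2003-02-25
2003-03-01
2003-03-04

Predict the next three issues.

Gaps: 4, 3, 4, 3 days — not constant, but cyclic with period 2.
The events fall on every Tuesday and Saturday.
Next Saturday: 2003-03-08.
Next Tuesday: 2003-03-11.
Next Saturday: 2003-03-15.

2003-03-08, 2003-03-11, 2003-03-15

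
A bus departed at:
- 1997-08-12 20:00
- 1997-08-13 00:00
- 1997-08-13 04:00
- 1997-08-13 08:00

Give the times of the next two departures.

Spacing: 4, 4, 4 h — constant 4 h.
1997-08-13 08:00 + 4 h = 1997-08-13 12:00.
1997-08-13 12:00 + 4 h = 1997-08-13 16:00.

1997-08-13 12:00, 1997-08-13 16:00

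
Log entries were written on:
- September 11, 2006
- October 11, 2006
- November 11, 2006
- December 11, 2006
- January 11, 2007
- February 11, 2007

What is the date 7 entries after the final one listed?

Gaps: 30, 31, 30, 31, 31 days — not constant. Every event is on the 11th of the month.
Pattern: the 11th of each month.
March 2007: March 11, 2007.
April 2007: April 11, 2007.
Next: May 2007 → May 11, 2007.
Next: June 2007 → June 11, 2007.
July 2007: July 11, 2007.
Next: August 2007 → August 11, 2007.
Next: September 2007 → September 11, 2007.

September 11, 2007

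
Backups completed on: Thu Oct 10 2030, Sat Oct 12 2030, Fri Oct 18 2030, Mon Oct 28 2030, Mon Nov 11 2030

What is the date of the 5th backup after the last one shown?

Fri Mar 21 2031

Gaps: 2, 6, 10, 14 days — each gap is 4 larger than the previous one.
Next gap: 18 days. Mon Nov 11 2030 + 18 days = Fri Nov 29 2030.
Next gap: 22 days. Fri Nov 29 2030 + 22 days = Sat Dec 21 2030.
Next gap: 26 days. Sat Dec 21 2030 + 26 days = Thu Jan 16 2031.
Next gap: 30 days. Thu Jan 16 2031 + 30 days = Sat Feb 15 2031.
Next gap: 34 days. Sat Feb 15 2031 + 34 days = Fri Mar 21 2031.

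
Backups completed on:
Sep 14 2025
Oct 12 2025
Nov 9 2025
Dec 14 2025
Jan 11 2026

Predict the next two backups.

Feb 8 2026, Mar 8 2026

These are Sundays at 28- or 35-day spacing (28, 28, 35, 28).
The pattern: 2nd Sunday of the month.
2nd Sunday of February 2026: Feb 8 2026.
March 2026 — 2nd Sunday is Mar 8 2026.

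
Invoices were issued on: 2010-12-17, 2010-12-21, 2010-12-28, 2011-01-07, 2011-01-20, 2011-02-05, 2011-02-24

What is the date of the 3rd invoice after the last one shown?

Gaps: 4, 7, 10, 13, 16, 19 days — each gap is 3 larger than the previous one.
Next gap: 22 days. 2011-02-24 + 22 days = 2011-03-18.
Next gap: 25 days. 2011-03-18 + 25 days = 2011-04-12.
Next gap: 28 days. 2011-04-12 + 28 days = 2011-05-10.

2011-05-10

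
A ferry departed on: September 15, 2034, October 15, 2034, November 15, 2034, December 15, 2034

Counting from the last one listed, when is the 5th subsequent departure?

Each date is the 15th; the gaps (30, 31, 30) track the month lengths.
The rule is the 15th of each month.
January 2035: January 15, 2035.
February 2035: February 15, 2035.
March 2035: March 15, 2035.
Next: April 2035 → April 15, 2035.
Next: May 2035 → May 15, 2035.

May 15, 2035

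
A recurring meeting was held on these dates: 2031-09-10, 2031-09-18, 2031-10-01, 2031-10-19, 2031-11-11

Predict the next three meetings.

Gaps: 8, 13, 18, 23 days — each gap is 5 larger than the previous one.
Next gap: 28 days. 2031-11-11 + 28 days = 2031-12-09.
Next gap: 33 days. 2031-12-09 + 33 days = 2032-01-11.
Next gap: 38 days. 2032-01-11 + 38 days = 2032-02-18.

2031-12-09, 2032-01-11, 2032-02-18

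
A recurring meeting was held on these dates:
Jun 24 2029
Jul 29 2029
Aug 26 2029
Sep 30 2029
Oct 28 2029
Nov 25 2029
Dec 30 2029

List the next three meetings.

Jan 27 2030, Feb 24 2030, Mar 31 2030

Every date is a Sunday; gaps 35, 28, 35, 28, 28, 35 days.
Each is the last Sunday of its month (at least one falls on the 29th or later, ruling out '4th Sunday').
Last Sunday of January 2030: Jan 27 2030.
Last Sunday of February 2030: Feb 24 2030.
March 2030 ends with Sunday Mar 31 2030.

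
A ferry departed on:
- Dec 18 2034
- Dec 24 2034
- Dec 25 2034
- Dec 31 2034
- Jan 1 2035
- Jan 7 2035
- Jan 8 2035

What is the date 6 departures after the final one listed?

Jan 29 2035

Every event lands on a Monday or Sunday (gaps cycle 6, 1, 6, 1, 6, 1).
So the schedule is: every Monday and Sunday.
Next Sunday: Jan 14 2035.
Next Monday: Jan 15 2035.
The following Sunday is Jan 21 2035.
Next Monday: Jan 22 2035.
Next Sunday: Jan 28 2035.
Next Monday: Jan 29 2035.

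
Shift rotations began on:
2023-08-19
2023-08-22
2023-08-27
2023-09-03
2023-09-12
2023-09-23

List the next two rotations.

The spacing grows by 2 each time: 3, 5, 7, 9, 11 days.
Next gap: 13 days. 2023-09-23 + 13 days = 2023-10-06.
Next gap: 15 days. 2023-10-06 + 15 days = 2023-10-21.

2023-10-06, 2023-10-21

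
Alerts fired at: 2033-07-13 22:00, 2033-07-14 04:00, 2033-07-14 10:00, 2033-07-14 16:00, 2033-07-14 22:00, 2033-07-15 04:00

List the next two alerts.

Spacing: 6, 6, 6, 6, 6 h — constant 6 h.
2033-07-15 04:00 + 6 h = 2033-07-15 10:00.
2033-07-15 10:00 + 6 h = 2033-07-15 16:00.

2033-07-15 10:00, 2033-07-15 16:00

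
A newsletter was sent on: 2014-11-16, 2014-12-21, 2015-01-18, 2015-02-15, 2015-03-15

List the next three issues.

2015-04-19, 2015-05-17, 2015-06-21

All dates are Sundays, 35, 28, 28, 28 days apart.
Specifically, the 3rd Sunday of each month.
3rd Sunday of April 2015: 2015-04-19.
May 2015 — 3rd Sunday is 2015-05-17.
3rd Sunday of June 2015: 2015-06-21.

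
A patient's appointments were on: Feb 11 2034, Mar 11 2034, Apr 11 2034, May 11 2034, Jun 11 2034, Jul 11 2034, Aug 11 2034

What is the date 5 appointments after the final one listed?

Jan 11 2035

The day-of-month is always 11 (28, 31, 30, 31, 30, 31 days between events).
So this recurs on the 11th of each month.
September 2034: Sep 11 2034.
October 2034: Oct 11 2034.
November 2034: Nov 11 2034.
December 2034: Dec 11 2034.
January 2035: Jan 11 2035.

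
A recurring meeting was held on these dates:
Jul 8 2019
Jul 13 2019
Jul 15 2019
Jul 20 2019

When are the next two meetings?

Jul 22 2019, Jul 27 2019

Every event lands on a Monday or Saturday (gaps cycle 5, 2, 5).
So the schedule is: every Monday and Saturday.
The following Monday is Jul 22 2019.
The following Saturday is Jul 27 2019.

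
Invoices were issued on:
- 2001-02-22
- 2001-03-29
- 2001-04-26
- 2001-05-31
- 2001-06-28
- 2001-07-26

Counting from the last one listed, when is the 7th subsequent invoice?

2002-02-28

All Thursdays; the gaps (35, 28, 35, 28, 28) vary with month length.
This is the last Thursday of each month.
August 2001 ends with Thursday 2001-08-30.
Last Thursday of September 2001: 2001-09-27.
Last Thursday of October 2001: 2001-10-25.
Last Thursday of November 2001: 2001-11-29.
December 2001 ends with Thursday 2001-12-27.
Last Thursday of January 2002: 2002-01-31.
February 2002 ends with Thursday 2002-02-28.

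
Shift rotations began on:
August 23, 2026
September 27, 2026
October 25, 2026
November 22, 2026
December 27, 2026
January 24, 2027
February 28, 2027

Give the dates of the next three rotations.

March 28, 2027; April 25, 2027; May 23, 2027

Gaps: 35, 28, 28, 35, 28, 35 days — a mix of 28 and 35. Every date is a Sunday.
Each is the 4th Sunday of its month.
March 2027 — 4th Sunday is March 28, 2027.
4th Sunday of April 2027: April 25, 2027.
May 2027 — 4th Sunday is May 23, 2027.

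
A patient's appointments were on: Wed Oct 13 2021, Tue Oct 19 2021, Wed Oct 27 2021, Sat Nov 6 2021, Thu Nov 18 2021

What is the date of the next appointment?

Thu Dec 2 2021

Intervals are 6, 8, 10, 12 days — an arithmetic progression with common difference 2.
Next gap: 14 days. Thu Nov 18 2021 + 14 days = Thu Dec 2 2021.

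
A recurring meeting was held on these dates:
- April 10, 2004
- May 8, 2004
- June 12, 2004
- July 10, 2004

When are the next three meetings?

August 14, 2004; September 11, 2004; October 9, 2004

These are Saturdays at 28- or 35-day spacing (28, 35, 28).
The pattern: 2nd Saturday of the month.
2nd Saturday of August 2004: August 14, 2004.
September 2004 — 2nd Saturday is September 11, 2004.
2nd Saturday of October 2004: October 9, 2004.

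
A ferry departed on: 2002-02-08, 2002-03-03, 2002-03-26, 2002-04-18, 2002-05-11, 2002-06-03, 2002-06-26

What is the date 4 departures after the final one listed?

2002-09-26

The spacing is 23, 23, 23, 23, 23, 23 days — always 23 days.
2002-06-26 + 23 days = 2002-07-19.
2002-07-19 + 23 days = 2002-08-11.
2002-08-11 + 23 days = 2002-09-03.
2002-09-03 + 23 days = 2002-09-26.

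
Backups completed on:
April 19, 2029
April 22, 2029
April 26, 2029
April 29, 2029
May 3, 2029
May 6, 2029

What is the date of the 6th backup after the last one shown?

May 27, 2029

Gaps: 3, 4, 3, 4, 3 days — not constant, but cyclic with period 2.
The events fall on every Thursday and Sunday.
Next Thursday: May 10, 2029.
The following Sunday is May 13, 2029.
Next Thursday: May 17, 2029.
The following Sunday is May 20, 2029.
Next Thursday: May 24, 2029.
The following Sunday is May 27, 2029.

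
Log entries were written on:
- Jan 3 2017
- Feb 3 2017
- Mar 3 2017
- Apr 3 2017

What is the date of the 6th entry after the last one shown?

The day-of-month is always 3 (31, 28, 31 days between events).
So this recurs on the 3rd of each month.
May 2017: May 3 2017.
Next: June 2017 → Jun 3 2017.
July 2017: Jul 3 2017.
Next: August 2017 → Aug 3 2017.
September 2017: Sep 3 2017.
October 2017: Oct 3 2017.

Oct 3 2017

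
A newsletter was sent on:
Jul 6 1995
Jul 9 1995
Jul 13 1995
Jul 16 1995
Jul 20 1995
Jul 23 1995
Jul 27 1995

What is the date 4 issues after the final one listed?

Gaps: 3, 4, 3, 4, 3, 4 days — not constant, but cyclic with period 2.
The events fall on every Thursday and Sunday.
The following Sunday is Jul 30 1995.
The following Thursday is Aug 3 1995.
The following Sunday is Aug 6 1995.
Next Thursday: Aug 10 1995.

Aug 10 1995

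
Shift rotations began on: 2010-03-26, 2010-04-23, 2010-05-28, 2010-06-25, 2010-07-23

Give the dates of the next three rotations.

2010-08-27, 2010-09-24, 2010-10-22

Gaps: 28, 35, 28, 28 days — a mix of 28 and 35. Every date is a Friday.
Each is the 4th Friday of its month.
August 2010 — 4th Friday is 2010-08-27.
September 2010 — 4th Friday is 2010-09-24.
4th Friday of October 2010: 2010-10-22.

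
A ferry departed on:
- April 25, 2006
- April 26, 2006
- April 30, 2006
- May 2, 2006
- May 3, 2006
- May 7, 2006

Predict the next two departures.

May 9, 2006; May 10, 2006

Gaps: 1, 4, 2, 1, 4 days — not constant, but cyclic with period 3.
The events fall on every Tuesday, Wednesday and Sunday.
Next Tuesday: May 9, 2006.
The following Wednesday is May 10, 2006.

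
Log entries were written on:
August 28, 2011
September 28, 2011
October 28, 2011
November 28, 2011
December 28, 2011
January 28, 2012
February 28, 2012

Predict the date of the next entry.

The day-of-month is always 28 (31, 30, 31, 30, 31, 31 days between events).
So this recurs on the 28th of each month.
Next: March 2012 → March 28, 2012.

March 28, 2012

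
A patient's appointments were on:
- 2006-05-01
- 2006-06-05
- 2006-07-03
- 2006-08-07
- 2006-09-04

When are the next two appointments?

These are Mondays at 28- or 35-day spacing (35, 28, 35, 28).
The pattern: 1st Monday of the month.
1st Monday of October 2006: 2006-10-02.
1st Monday of November 2006: 2006-11-06.

2006-10-02, 2006-11-06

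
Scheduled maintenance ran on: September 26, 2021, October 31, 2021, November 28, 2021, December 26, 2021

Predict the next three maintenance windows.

January 30, 2022; February 27, 2022; March 27, 2022

These are Sundays with 35, 28, 28-day gaps.
Each is the final Sunday of its month — October 31, 2021 is past the 28th, so '4th Sunday' doesn't fit.
Last Sunday of January 2022: January 30, 2022.
Last Sunday of February 2022: February 27, 2022.
March 2022 ends with Sunday March 27, 2022.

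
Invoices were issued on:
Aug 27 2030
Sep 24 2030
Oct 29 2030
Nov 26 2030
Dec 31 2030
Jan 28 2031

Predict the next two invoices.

All Tuesdays; the gaps (28, 35, 28, 35, 28) vary with month length.
This is the last Tuesday of each month.
Last Tuesday of February 2031: Feb 25 2031.
March 2031 ends with Tuesday Mar 25 2031.

Feb 25 2031, Mar 25 2031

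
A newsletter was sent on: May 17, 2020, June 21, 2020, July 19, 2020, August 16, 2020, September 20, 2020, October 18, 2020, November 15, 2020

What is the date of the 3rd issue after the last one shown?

February 21, 2021

All dates are Sundays, 35, 28, 28, 35, 28, 28 days apart.
Specifically, the 3rd Sunday of each month.
3rd Sunday of December 2020: December 20, 2020.
3rd Sunday of January 2021: January 17, 2021.
February 2021 — 3rd Sunday is February 21, 2021.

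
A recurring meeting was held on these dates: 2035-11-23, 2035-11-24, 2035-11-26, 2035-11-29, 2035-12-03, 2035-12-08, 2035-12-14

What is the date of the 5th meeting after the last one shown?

2036-01-28

Intervals are 1, 2, 3, 4, 5, 6 days — an arithmetic progression with common difference 1.
Next gap: 7 days. 2035-12-14 + 7 days = 2035-12-21.
Next gap: 8 days. 2035-12-21 + 8 days = 2035-12-29.
Next gap: 9 days. 2035-12-29 + 9 days = 2036-01-07.
Next gap: 10 days. 2036-01-07 + 10 days = 2036-01-17.
Next gap: 11 days. 2036-01-17 + 11 days = 2036-01-28.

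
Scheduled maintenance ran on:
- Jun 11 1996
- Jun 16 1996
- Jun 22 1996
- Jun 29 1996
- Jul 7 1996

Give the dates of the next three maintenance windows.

Jul 16 1996, Jul 26 1996, Aug 6 1996

The spacing grows by 1 each time: 5, 6, 7, 8 days.
Next gap: 9 days. Jul 7 1996 + 9 days = Jul 16 1996.
Next gap: 10 days. Jul 16 1996 + 10 days = Jul 26 1996.
Next gap: 11 days. Jul 26 1996 + 11 days = Aug 6 1996.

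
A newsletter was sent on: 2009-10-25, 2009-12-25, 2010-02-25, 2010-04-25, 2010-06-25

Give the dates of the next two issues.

Each date is the 25th; the gaps (61, 62, 59, 61) track the month lengths.
The rule is the 25th of every 2 months.
August 2010: 2010-08-25.
Next: October 2010 → 2010-10-25.

2010-08-25, 2010-10-25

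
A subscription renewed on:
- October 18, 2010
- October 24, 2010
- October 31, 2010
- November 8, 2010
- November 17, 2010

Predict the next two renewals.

Intervals are 6, 7, 8, 9 days — an arithmetic progression with common difference 1.
Next gap: 10 days. November 17, 2010 + 10 days = November 27, 2010.
Next gap: 11 days. November 27, 2010 + 11 days = December 8, 2010.

November 27, 2010; December 8, 2010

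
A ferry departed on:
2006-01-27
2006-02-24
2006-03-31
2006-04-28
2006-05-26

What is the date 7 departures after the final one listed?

Every date is a Friday; gaps 28, 35, 28, 28 days.
Each is the last Friday of its month (at least one falls on the 29th or later, ruling out '4th Friday').
June 2006 ends with Friday 2006-06-30.
Last Friday of July 2006: 2006-07-28.
Last Friday of August 2006: 2006-08-25.
September 2006 ends with Friday 2006-09-29.
October 2006 ends with Friday 2006-10-27.
November 2006 ends with Friday 2006-11-24.
December 2006 ends with Friday 2006-12-29.

2006-12-29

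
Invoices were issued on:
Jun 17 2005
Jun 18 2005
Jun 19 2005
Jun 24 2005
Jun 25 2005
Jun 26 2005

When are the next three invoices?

Jul 1 2005, Jul 2 2005, Jul 3 2005

Every event lands on a Friday or Saturday or Sunday (gaps cycle 1, 1, 5, 1, 1).
So the schedule is: every Friday, Saturday and Sunday.
The following Friday is Jul 1 2005.
The following Saturday is Jul 2 2005.
Next Sunday: Jul 3 2005.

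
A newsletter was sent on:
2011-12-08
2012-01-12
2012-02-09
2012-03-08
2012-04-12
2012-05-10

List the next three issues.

Gaps: 35, 28, 28, 35, 28 days — a mix of 28 and 35. Every date is a Thursday.
Each is the 2nd Thursday of its month.
June 2012 — 2nd Thursday is 2012-06-14.
July 2012 — 2nd Thursday is 2012-07-12.
2nd Thursday of August 2012: 2012-08-09.

2012-06-14, 2012-07-12, 2012-08-09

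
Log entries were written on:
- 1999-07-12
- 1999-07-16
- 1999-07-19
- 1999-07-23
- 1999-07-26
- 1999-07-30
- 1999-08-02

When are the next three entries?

Every event lands on a Monday or Friday (gaps cycle 4, 3, 4, 3, 4, 3).
So the schedule is: every Monday and Friday.
Next Friday: 1999-08-06.
Next Monday: 1999-08-09.
The following Friday is 1999-08-13.

1999-08-06, 1999-08-09, 1999-08-13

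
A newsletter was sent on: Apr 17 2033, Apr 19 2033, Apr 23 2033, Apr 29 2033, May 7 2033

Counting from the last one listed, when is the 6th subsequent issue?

Aug 5 2033

Intervals are 2, 4, 6, 8 days — an arithmetic progression with common difference 2.
Next gap: 10 days. May 7 2033 + 10 days = May 17 2033.
Next gap: 12 days. May 17 2033 + 12 days = May 29 2033.
Next gap: 14 days. May 29 2033 + 14 days = Jun 12 2033.
Next gap: 16 days. Jun 12 2033 + 16 days = Jun 28 2033.
Next gap: 18 days. Jun 28 2033 + 18 days = Jul 16 2033.
Next gap: 20 days. Jul 16 2033 + 20 days = Aug 5 2033.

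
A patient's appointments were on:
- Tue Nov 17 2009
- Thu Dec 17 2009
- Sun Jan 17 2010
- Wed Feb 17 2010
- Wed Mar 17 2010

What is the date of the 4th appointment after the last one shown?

Sat Jul 17 2010

Gaps: 30, 31, 31, 28 days — not constant. Every event is on the 17th of the month.
Pattern: the 17th of each month.
April 2010: Sat Apr 17 2010.
Next: May 2010 → Mon May 17 2010.
Next: June 2010 → Thu Jun 17 2010.
July 2010: Sat Jul 17 2010.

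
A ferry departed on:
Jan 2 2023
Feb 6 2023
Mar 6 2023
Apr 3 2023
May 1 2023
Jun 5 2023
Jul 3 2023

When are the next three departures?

Aug 7 2023, Sep 4 2023, Oct 2 2023

All dates are Mondays, 35, 28, 28, 28, 35, 28 days apart.
Specifically, the 1st Monday of each month.
August 2023 — 1st Monday is Aug 7 2023.
September 2023 — 1st Monday is Sep 4 2023.
1st Monday of October 2023: Oct 2 2023.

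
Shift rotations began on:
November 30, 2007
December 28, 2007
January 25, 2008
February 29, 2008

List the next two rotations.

All Fridays; the gaps (28, 28, 35) vary with month length.
This is the last Friday of each month.
Last Friday of March 2008: March 28, 2008.
Last Friday of April 2008: April 25, 2008.

March 28, 2008; April 25, 2008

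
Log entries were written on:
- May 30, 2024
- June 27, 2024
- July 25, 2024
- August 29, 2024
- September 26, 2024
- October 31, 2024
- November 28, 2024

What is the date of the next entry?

December 26, 2024

Every date is a Thursday; gaps 28, 28, 35, 28, 35, 28 days.
Each is the last Thursday of its month (at least one falls on the 29th or later, ruling out '4th Thursday').
December 2024 ends with Thursday December 26, 2024.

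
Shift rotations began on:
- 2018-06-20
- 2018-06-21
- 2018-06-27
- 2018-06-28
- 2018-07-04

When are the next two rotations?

The gap pattern 1, 6, 1, 6 repeats every 2 events.
These are the Wednesdays and Thursdays of each week.
The following Thursday is 2018-07-05.
The following Wednesday is 2018-07-11.

2018-07-05, 2018-07-11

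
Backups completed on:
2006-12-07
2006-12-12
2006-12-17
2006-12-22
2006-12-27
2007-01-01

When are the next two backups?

2007-01-06, 2007-01-11

The spacing is 5, 5, 5, 5, 5 days — always 5 days.
2007-01-01 + 5 days = 2007-01-06.
2007-01-06 + 5 days = 2007-01-11.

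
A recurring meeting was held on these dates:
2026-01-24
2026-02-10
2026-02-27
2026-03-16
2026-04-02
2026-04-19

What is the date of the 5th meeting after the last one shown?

2026-07-13

Gaps between consecutive events: 17, 17, 17, 17, 17 days — a constant 17-day interval.
2026-04-19 + 17 days = 2026-05-06.
2026-05-06 + 17 days = 2026-05-23.
2026-05-23 + 17 days = 2026-06-09.
2026-06-09 + 17 days = 2026-06-26.
2026-06-26 + 17 days = 2026-07-13.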